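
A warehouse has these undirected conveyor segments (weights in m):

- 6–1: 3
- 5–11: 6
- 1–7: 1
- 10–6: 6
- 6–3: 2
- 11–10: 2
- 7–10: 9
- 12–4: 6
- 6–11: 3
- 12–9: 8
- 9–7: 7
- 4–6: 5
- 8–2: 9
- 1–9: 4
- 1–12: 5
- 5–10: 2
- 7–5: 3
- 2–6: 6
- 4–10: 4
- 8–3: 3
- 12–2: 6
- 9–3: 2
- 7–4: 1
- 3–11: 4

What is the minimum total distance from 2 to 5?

Running Dijkstra from 2:
2: 0
6: 6  (via 2)
12: 6  (via 2)
3: 8  (via 6)
1: 9  (via 6)
8: 9  (via 2)
11: 9  (via 6)
7: 10  (via 1)
9: 10  (via 3)
4: 11  (via 6)
10: 11  (via 11)
5: 13  (via 7)
Shortest route: 2–6–1–7–5 = 13 m.

13 m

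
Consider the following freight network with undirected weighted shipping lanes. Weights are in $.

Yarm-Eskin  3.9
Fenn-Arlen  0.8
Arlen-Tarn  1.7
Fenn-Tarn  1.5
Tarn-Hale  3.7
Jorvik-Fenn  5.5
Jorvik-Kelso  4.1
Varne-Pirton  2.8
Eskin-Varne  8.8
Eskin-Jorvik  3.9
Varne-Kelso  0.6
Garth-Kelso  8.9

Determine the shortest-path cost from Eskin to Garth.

$16.9

Candidate routes:
Eskin–Varne–Kelso–Garth: 8.8+0.6+8.9 = 18.3
Eskin–Jorvik–Kelso–Garth: 3.9+4.1+8.9 = 16.9
The minimum is $16.9 via Eskin–Jorvik–Kelso–Garth.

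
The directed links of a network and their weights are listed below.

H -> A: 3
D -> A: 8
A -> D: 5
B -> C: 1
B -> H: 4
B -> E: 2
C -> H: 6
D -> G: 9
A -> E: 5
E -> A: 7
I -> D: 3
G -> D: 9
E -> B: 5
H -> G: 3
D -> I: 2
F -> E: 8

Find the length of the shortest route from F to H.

17

Candidate routes:
F - E - B - C - H: 8+5+1+6 = 20
F - E - B - H: 8+5+4 = 17
Cheapest is F - E - B - H at 17.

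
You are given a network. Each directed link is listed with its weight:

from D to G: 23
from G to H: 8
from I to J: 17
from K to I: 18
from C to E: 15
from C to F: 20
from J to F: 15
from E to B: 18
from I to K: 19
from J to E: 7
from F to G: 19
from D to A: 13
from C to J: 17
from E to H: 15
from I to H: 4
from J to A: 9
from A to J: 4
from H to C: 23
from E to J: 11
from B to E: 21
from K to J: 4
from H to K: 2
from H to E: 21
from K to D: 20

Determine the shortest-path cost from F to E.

40

Compare a few routes:
F–G–H–E: 19+8+21 = 48
F–G–H–K–J–E: 19+8+2+4+7 = 40
Cheapest is F–G–H–K–J–E at 40.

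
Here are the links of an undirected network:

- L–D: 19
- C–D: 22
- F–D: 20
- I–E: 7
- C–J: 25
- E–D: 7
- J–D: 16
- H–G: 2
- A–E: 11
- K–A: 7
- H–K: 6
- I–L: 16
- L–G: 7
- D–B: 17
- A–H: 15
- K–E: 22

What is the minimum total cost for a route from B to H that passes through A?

Best B to A: B–D–E–A costing 35
Shortest A→H: A–K–H = 13
Total via A: 35 + 13 = 48.

48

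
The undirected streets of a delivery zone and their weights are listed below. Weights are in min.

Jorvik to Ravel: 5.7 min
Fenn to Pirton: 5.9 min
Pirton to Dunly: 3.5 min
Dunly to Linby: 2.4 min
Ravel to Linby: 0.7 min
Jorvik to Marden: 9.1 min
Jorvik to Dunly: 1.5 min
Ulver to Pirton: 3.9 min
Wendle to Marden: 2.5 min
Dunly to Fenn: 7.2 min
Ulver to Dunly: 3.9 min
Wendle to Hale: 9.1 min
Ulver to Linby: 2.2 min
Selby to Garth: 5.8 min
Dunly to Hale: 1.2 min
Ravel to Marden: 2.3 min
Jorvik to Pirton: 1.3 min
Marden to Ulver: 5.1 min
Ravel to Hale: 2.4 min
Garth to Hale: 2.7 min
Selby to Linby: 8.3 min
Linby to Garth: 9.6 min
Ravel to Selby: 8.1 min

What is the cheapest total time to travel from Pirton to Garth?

6.7 min

Settle nodes by increasing distance from Pirton:
Pirton: 0
Jorvik: 1.3  (via Pirton)
Dunly: 2.8  (via Jorvik)
Ulver: 3.9  (via Pirton)
Hale: 4  (via Dunly)
Linby: 5.2  (via Dunly)
Fenn: 5.9  (via Pirton)
Ravel: 5.9  (via Linby)
Garth: 6.7  (via Hale)
Shortest route: Pirton → Jorvik → Dunly → Hale → Garth = 6.7 min.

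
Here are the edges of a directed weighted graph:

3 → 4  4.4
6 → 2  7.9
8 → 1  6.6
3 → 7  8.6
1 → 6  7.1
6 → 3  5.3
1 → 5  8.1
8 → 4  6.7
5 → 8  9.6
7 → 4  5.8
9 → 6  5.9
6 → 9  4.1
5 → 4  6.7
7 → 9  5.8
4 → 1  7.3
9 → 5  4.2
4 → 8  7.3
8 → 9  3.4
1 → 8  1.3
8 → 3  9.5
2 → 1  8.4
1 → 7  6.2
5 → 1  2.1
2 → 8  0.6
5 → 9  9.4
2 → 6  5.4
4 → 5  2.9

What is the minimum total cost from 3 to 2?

24.4

Settle nodes by increasing distance from 3:
3: 0
4: 4.4  (via 3)
5: 7.3  (via 4)
7: 8.6  (via 3)
1: 9.4  (via 5)
8: 10.7  (via 1)
9: 14.1  (via 8)
6: 16.5  (via 1)
2: 24.4  (via 6)
Shortest route: 3 → 4 → 5 → 1 → 6 → 2 = 24.4.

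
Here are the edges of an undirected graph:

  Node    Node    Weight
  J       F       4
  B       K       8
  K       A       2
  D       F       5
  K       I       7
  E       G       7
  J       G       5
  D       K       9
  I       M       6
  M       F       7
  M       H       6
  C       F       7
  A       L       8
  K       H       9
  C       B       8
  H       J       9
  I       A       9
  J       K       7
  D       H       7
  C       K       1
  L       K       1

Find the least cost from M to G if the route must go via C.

Shortest M→C: M → F → C = 14
Best C to G: C → K → J → G costing 13
Total via C: 14 + 13 = 27.

27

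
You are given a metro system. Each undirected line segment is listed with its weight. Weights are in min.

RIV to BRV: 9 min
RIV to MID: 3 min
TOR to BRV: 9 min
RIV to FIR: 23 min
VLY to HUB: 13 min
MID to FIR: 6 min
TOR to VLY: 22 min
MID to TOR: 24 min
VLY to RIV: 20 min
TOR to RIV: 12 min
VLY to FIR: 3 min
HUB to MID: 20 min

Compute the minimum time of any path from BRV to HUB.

Candidate routes:
BRV–TOR–RIV–MID–HUB: 9+12+3+20 = 44
BRV–RIV–MID–FIR–VLY–HUB: 9+3+6+3+13 = 34
BRV–RIV–VLY–HUB: 9+20+13 = 42
BRV–RIV–MID–HUB: 9+3+20 = 32
The minimum is 32 min via BRV–RIV–MID–HUB.

32 min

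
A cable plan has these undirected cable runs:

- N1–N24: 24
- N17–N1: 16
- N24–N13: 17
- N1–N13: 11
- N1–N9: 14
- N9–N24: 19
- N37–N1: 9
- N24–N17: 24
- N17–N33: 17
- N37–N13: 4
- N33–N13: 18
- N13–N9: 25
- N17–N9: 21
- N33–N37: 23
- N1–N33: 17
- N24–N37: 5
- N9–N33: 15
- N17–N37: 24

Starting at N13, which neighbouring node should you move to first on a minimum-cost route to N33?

Candidate routes:
N13 → N33: 18 = 18
N13 → N37 → N1 → N33: 4+9+17 = 30
N13 → N37 → N33: 4+23 = 27
N13 → N1 → N33: 11+17 = 28
The minimum is 18 via N13 → N33.
So from N13 the first move is to N33.

N33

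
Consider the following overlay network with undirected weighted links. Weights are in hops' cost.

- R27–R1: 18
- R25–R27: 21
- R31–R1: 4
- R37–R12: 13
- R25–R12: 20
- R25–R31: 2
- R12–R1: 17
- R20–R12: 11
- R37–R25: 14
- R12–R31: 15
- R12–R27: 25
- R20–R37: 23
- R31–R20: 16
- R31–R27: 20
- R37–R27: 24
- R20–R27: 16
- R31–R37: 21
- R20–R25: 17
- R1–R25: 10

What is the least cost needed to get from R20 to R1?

20 hops' cost

Shortest distances from R20:
R20: 0
R12: 11  (via R20)
R31: 16  (via R20)
R27: 16  (via R20)
R25: 17  (via R20)
R1: 20  (via R31)
Shortest route: R20–R31–R1 = 20 hops' cost.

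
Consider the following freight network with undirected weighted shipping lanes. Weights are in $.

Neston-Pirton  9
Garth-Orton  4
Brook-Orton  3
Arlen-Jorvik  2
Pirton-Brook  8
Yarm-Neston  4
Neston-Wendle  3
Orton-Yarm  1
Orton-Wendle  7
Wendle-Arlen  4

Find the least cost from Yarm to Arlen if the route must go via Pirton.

Best Yarm to Pirton: Yarm → Orton → Brook → Pirton costing 12
Shortest Pirton→Arlen: Pirton → Neston → Wendle → Arlen = 16
Total via Pirton: 12 + 16 = $28.

$28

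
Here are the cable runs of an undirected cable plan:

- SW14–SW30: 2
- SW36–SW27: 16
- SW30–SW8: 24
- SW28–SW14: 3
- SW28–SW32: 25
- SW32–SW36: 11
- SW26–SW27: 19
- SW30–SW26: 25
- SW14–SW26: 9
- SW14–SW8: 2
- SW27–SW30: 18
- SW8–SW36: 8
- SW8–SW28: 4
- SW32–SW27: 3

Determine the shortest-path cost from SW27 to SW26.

19

Candidate routes:
SW27 → SW30 → SW14 → SW26: 18+2+9 = 29
SW27 → SW36 → SW8 → SW14 → SW26: 16+8+2+9 = 35
SW27 → SW26: 19 = 19
SW27 → SW32 → SW36 → SW8 → SW14 → SW26: 3+11+8+2+9 = 33
Cheapest is SW27 → SW26 at 19.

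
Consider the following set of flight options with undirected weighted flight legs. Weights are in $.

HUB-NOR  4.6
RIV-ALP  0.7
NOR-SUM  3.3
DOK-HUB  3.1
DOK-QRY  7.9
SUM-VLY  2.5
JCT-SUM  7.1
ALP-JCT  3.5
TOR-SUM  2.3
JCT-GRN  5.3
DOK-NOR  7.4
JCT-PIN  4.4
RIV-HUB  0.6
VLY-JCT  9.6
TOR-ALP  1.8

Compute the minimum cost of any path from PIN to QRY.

$20.2

Settle nodes by increasing distance from PIN:
PIN: 0
JCT: 4.4  (via PIN)
ALP: 7.9  (via JCT)
RIV: 8.6  (via ALP)
HUB: 9.2  (via RIV)
TOR: 9.7  (via ALP)
GRN: 9.7  (via JCT)
SUM: 11.5  (via JCT)
DOK: 12.3  (via HUB)
NOR: 13.8  (via HUB)
VLY: 14  (via JCT)
QRY: 20.2  (via DOK)
Shortest route: PIN → JCT → ALP → RIV → HUB → DOK → QRY = $20.2.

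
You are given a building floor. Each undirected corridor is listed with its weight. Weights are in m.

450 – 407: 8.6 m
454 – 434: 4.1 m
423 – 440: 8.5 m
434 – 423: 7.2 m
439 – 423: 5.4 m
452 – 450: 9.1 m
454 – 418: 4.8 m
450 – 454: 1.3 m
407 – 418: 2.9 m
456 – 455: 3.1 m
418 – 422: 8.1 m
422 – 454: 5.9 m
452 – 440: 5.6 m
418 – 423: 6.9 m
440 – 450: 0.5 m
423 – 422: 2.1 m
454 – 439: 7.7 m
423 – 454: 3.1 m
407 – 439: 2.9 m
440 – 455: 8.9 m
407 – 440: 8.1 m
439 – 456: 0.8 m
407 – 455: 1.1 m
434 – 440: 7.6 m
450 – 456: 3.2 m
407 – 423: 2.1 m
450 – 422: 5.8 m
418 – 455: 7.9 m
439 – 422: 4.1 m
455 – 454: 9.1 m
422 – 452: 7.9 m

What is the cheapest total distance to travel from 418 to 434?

Running Dijkstra from 418:
418: 0
407: 2.9  (via 418)
455: 4  (via 407)
454: 4.8  (via 418)
423: 5  (via 407)
439: 5.8  (via 407)
450: 6.1  (via 454)
456: 6.6  (via 439)
440: 6.6  (via 450)
422: 7.1  (via 423)
434: 8.9  (via 454)
Shortest route: 418 → 454 → 434 = 8.9 m.

8.9 m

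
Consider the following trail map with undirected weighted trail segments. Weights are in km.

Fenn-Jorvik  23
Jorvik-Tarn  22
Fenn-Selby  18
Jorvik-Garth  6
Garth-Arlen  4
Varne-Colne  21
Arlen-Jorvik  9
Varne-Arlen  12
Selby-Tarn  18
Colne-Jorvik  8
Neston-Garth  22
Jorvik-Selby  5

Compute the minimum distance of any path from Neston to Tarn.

50 km

Compare a few routes:
Neston–Garth–Jorvik–Selby–Tarn: 22+6+5+18 = 51
Neston–Garth–Arlen–Jorvik–Tarn: 22+4+9+22 = 57
Neston–Garth–Arlen–Jorvik–Selby–Tarn: 22+4+9+5+18 = 58
Neston–Garth–Jorvik–Tarn: 22+6+22 = 50
Cheapest is Neston–Garth–Jorvik–Tarn at 50 km.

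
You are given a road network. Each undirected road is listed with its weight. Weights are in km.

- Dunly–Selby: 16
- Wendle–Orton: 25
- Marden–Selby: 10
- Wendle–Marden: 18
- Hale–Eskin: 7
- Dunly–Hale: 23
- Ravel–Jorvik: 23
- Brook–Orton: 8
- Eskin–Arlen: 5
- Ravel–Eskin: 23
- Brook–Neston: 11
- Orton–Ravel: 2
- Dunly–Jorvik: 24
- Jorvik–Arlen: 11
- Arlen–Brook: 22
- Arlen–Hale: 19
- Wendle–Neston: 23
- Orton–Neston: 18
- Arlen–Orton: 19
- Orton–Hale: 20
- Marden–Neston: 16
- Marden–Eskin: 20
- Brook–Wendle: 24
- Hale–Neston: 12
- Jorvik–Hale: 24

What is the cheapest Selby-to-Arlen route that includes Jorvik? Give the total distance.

51 km

Best Selby to Jorvik: Selby → Dunly → Jorvik costing 40
Best Jorvik to Arlen: Jorvik → Arlen costing 11
Total via Jorvik: 40 + 11 = 51 km.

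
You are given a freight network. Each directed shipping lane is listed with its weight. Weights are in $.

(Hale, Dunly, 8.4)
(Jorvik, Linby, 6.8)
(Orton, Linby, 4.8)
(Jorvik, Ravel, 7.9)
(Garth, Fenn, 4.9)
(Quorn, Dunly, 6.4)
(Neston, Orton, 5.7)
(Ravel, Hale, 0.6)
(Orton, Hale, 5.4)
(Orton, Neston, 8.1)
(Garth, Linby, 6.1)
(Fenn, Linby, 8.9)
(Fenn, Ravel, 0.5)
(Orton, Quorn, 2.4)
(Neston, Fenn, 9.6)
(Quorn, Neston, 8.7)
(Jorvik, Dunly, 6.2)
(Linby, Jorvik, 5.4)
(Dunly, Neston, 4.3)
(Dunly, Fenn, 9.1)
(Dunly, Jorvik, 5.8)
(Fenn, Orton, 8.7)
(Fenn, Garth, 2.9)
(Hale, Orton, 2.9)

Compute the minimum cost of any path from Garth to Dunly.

$14.4

Settle nodes by increasing distance from Garth:
Garth: 0
Fenn: 4.9  (via Garth)
Ravel: 5.4  (via Fenn)
Hale: 6  (via Ravel)
Linby: 6.1  (via Garth)
Orton: 8.9  (via Hale)
Quorn: 11.3  (via Orton)
Jorvik: 11.5  (via Linby)
Dunly: 14.4  (via Hale)
Shortest route: Garth → Fenn → Ravel → Hale → Dunly = $14.4.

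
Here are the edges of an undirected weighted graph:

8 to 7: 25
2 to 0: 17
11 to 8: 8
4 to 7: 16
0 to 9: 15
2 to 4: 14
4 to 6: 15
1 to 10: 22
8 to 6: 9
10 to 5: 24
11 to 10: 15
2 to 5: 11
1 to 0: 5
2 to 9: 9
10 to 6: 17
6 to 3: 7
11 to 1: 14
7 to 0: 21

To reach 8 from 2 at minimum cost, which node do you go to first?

Enumerating some paths:
2 - 4 - 6 - 8: 14+15+9 = 38
2 - 9 - 0 - 1 - 11 - 8: 9+15+5+14+8 = 51
2 - 0 - 1 - 11 - 8: 17+5+14+8 = 44
Cheapest is 2 - 4 - 6 - 8 at 38.
So from 2 the first move is to 4.

4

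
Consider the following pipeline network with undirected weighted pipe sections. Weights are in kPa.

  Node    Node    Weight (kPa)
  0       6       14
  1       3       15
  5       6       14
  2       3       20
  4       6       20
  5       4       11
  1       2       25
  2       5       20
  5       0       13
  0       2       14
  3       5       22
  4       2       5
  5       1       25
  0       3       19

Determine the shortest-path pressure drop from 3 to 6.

33 kPa

Enumerating some paths:
3 - 0 - 5 - 6: 19+13+14 = 46
3 - 2 - 4 - 6: 20+5+20 = 45
3 - 0 - 6: 19+14 = 33
3 - 5 - 6: 22+14 = 36
The minimum is 33 kPa via 3 - 0 - 6.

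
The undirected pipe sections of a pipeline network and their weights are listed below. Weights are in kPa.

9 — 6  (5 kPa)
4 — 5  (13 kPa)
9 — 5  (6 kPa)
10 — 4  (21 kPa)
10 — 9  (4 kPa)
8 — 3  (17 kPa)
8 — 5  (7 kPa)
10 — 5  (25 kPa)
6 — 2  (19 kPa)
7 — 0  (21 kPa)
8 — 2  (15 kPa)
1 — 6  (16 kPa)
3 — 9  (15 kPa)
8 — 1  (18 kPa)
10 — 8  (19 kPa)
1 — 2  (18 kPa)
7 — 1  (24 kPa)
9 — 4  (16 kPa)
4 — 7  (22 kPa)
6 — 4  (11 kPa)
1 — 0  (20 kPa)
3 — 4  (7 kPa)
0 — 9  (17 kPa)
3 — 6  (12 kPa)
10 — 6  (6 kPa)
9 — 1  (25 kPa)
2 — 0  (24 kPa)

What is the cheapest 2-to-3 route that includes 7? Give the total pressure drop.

Shortest 2→7: 2–1–7 = 42
Shortest 7→3: 7–4–3 = 29
Total via 7: 42 + 29 = 71 kPa.

71 kPa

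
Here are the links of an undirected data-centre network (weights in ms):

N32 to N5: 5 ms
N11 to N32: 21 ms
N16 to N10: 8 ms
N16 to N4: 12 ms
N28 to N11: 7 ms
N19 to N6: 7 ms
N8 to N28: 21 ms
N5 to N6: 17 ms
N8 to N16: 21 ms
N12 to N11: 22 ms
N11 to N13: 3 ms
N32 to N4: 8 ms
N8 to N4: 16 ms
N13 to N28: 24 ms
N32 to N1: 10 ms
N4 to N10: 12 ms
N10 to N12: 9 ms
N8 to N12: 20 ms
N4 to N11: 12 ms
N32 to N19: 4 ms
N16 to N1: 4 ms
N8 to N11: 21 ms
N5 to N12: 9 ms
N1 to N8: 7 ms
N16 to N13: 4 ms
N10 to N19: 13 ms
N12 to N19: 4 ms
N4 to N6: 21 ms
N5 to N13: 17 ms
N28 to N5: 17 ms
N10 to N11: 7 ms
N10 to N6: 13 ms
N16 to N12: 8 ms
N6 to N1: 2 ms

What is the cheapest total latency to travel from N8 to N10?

19 ms

Enumerating some paths:
N8 → N1 → N16 → N10: 7+4+8 = 19
N8 → N1 → N6 → N10: 7+2+13 = 22
The minimum is 19 ms via N8 → N1 → N16 → N10.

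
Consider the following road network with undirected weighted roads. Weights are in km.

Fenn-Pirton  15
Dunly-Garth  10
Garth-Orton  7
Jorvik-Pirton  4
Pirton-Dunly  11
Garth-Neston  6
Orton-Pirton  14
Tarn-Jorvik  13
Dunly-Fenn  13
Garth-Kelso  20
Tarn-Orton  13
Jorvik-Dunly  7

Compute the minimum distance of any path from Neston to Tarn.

26 km

Enumerating some paths:
Neston–Garth–Dunly–Jorvik–Tarn: 6+10+7+13 = 36
Neston–Garth–Orton–Pirton–Jorvik–Tarn: 6+7+14+4+13 = 44
Neston–Garth–Orton–Tarn: 6+7+13 = 26
Cheapest is Neston–Garth–Orton–Tarn at 26 km.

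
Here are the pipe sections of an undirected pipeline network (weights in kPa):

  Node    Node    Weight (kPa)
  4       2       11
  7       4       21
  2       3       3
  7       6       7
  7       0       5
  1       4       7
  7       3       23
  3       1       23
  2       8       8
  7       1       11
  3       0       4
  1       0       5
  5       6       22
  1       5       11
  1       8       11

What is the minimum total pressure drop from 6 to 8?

Candidate routes:
6 → 7 → 0 → 1 → 8: 7+5+5+11 = 28
6 → 7 → 1 → 8: 7+11+11 = 29
6 → 7 → 0 → 3 → 2 → 8: 7+5+4+3+8 = 27
Cheapest is 6 → 7 → 0 → 3 → 2 → 8 at 27 kPa.

27 kPa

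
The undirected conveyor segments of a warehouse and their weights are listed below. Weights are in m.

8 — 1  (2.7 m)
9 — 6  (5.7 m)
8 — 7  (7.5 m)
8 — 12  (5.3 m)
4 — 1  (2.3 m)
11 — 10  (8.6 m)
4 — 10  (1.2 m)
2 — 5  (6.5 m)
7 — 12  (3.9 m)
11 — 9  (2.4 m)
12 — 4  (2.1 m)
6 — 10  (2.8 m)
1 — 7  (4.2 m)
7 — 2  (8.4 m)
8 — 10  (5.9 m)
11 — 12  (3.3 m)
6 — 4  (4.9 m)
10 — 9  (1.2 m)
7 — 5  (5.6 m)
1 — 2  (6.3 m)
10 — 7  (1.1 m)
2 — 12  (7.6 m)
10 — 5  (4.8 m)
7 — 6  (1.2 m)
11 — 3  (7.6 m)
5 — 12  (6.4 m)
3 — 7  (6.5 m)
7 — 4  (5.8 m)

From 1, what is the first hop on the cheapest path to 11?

Candidate routes:
1 - 4 - 12 - 11: 2.3+2.1+3.3 = 7.7
1 - 4 - 10 - 9 - 11: 2.3+1.2+1.2+2.4 = 7.1
1 - 7 - 10 - 9 - 11: 4.2+1.1+1.2+2.4 = 8.9
The minimum is 7.1 m via 1 - 4 - 10 - 9 - 11.
So from 1 the first move is to 4.

4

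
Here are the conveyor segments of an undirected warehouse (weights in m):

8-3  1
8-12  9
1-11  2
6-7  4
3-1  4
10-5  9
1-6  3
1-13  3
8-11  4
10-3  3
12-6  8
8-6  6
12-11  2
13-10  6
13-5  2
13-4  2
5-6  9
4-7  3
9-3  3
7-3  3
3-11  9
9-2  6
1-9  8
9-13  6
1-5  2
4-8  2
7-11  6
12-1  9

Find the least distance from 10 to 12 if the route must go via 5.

14 m

Shortest 10→5: 10–13–5 = 8
Shortest 5→12: 5–1–11–12 = 6
Total via 5: 8 + 6 = 14 m.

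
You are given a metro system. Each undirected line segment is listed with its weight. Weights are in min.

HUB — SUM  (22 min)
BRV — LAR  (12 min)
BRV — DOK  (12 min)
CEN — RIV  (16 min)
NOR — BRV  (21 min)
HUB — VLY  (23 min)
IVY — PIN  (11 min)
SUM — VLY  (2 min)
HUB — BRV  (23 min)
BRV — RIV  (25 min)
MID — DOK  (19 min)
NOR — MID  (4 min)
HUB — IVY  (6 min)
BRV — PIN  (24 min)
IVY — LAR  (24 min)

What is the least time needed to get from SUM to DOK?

Running Dijkstra from SUM:
SUM: 0
VLY: 2  (via SUM)
HUB: 22  (via SUM)
IVY: 28  (via HUB)
PIN: 39  (via IVY)
BRV: 45  (via HUB)
LAR: 52  (via IVY)
DOK: 57  (via BRV)
Shortest route: SUM–HUB–BRV–DOK = 57 min.

57 min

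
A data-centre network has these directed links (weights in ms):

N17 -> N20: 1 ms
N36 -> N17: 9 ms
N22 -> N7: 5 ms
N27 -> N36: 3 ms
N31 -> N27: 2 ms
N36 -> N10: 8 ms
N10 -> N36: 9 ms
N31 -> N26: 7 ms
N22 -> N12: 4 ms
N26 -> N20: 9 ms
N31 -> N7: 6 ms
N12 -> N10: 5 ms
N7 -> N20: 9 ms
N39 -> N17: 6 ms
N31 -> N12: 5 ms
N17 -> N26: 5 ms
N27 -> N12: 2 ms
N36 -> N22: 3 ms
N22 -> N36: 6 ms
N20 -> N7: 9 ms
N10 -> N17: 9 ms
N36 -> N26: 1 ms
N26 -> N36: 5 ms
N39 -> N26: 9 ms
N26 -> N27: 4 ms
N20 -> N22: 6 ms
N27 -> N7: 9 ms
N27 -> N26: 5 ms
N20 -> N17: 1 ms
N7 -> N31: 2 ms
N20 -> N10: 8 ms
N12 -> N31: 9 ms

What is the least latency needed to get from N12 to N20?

Running Dijkstra from N12:
N12: 0
N10: 5  (via N12)
N31: 9  (via N12)
N27: 11  (via N31)
N17: 14  (via N10)
N36: 14  (via N10)
N7: 15  (via N31)
N26: 15  (via N36)
N20: 15  (via N17)
Shortest route: N12–N10–N17–N20 = 15 ms.

15 ms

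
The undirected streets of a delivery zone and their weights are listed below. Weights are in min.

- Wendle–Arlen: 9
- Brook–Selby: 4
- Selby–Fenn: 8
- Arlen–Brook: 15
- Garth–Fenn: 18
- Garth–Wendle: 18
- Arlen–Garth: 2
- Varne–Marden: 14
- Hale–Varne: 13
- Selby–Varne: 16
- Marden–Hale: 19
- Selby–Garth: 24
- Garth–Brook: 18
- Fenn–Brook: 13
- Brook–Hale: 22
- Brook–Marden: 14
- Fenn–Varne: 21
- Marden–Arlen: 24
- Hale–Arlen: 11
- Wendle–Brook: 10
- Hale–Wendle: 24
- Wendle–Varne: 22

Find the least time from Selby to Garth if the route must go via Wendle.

Best Selby to Wendle: Selby–Brook–Wendle costing 14
Shortest Wendle→Garth: Wendle–Arlen–Garth = 11
Total via Wendle: 14 + 11 = 25 min.

25 min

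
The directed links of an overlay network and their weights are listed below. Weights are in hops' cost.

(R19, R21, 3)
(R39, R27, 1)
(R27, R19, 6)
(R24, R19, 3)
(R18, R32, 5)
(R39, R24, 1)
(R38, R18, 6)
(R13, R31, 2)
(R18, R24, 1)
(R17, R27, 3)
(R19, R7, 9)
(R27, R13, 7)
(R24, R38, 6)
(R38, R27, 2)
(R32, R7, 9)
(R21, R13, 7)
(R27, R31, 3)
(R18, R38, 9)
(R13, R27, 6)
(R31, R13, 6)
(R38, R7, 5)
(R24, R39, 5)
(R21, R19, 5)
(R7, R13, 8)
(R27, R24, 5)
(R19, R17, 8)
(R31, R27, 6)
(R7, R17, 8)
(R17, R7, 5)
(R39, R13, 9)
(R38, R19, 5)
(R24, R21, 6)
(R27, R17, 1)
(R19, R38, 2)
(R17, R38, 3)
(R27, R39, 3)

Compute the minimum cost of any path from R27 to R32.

15 hops' cost

Settle nodes by increasing distance from R27:
R27: 0
R17: 1  (via R27)
R31: 3  (via R27)
R39: 3  (via R27)
R38: 4  (via R17)
R24: 4  (via R39)
R19: 6  (via R27)
R7: 6  (via R17)
R13: 7  (via R27)
R21: 9  (via R19)
R18: 10  (via R38)
R32: 15  (via R18)
Shortest route: R27 → R17 → R38 → R18 → R32 = 15 hops' cost.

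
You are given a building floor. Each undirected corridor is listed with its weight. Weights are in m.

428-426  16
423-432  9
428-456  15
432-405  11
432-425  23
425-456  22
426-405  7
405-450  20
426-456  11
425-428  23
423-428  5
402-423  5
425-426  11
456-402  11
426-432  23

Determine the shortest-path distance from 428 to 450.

Candidate routes:
428 - 423 - 432 - 405 - 450: 5+9+11+20 = 45
428 - 426 - 405 - 450: 16+7+20 = 43
428 - 456 - 426 - 405 - 450: 15+11+7+20 = 53
428 - 423 - 402 - 456 - 426 - 405 - 450: 5+5+11+11+7+20 = 59
The minimum is 43 m via 428 - 426 - 405 - 450.

43 m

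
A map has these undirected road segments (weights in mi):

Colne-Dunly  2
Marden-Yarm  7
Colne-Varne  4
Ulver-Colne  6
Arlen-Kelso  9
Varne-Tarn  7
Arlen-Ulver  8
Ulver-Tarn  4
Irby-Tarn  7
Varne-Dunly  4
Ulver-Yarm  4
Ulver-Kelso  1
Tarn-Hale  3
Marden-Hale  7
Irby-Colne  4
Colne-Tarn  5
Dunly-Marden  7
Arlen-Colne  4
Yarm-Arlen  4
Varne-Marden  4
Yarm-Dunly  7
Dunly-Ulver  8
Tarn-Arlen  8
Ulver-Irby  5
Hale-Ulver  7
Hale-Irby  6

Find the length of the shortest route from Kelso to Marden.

Compare a few routes:
Kelso → Ulver → Colne → Varne → Marden: 1+6+4+4 = 15
Kelso → Ulver → Hale → Marden: 1+7+7 = 15
Kelso → Ulver → Yarm → Marden: 1+4+7 = 12
Kelso → Ulver → Tarn → Hale → Marden: 1+4+3+7 = 15
The minimum is 12 mi via Kelso → Ulver → Yarm → Marden.

12 mi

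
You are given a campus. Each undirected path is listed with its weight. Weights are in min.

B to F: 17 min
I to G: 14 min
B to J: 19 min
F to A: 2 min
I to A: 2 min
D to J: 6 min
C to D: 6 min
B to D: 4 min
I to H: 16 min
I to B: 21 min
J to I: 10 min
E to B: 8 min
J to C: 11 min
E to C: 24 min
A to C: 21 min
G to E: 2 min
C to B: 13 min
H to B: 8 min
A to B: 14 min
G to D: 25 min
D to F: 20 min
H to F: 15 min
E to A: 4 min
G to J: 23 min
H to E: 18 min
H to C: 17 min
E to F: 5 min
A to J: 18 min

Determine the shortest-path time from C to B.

10 min

Candidate routes:
C → B: 13 = 13
C → D → B: 6+4 = 10
C → J → D → B: 11+6+4 = 21
Cheapest is C → D → B at 10 min.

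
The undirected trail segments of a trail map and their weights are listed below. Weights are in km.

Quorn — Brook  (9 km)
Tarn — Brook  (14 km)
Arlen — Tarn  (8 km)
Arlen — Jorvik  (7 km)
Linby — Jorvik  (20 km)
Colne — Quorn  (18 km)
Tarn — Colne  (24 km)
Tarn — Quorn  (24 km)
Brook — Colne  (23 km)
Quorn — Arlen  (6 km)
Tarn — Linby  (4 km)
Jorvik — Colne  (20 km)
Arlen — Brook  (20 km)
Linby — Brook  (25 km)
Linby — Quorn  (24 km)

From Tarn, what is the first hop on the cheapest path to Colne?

Colne

Enumerating some paths:
Tarn–Colne: 24 = 24
Tarn–Arlen–Jorvik–Colne: 8+7+20 = 35
Tarn–Arlen–Quorn–Colne: 8+6+18 = 32
Cheapest is Tarn–Colne at 24 km.
So from Tarn the first move is to Colne.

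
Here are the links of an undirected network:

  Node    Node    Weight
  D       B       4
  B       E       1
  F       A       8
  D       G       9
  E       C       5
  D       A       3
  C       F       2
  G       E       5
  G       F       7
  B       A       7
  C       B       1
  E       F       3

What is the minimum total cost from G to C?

7

Settle nodes by increasing distance from G:
G: 0
E: 5  (via G)
B: 6  (via E)
C: 7  (via B)
Shortest route: G–E–B–C = 7.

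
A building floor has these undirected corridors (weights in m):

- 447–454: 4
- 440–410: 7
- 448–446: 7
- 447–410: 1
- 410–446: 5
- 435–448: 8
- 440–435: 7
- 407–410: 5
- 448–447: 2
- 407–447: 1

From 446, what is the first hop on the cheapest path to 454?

Candidate routes:
446 - 410 - 407 - 447 - 454: 5+5+1+4 = 15
446 - 448 - 447 - 454: 7+2+4 = 13
446 - 410 - 447 - 454: 5+1+4 = 10
Cheapest is 446 - 410 - 447 - 454 at 10 m.
So from 446 the first move is to 410.

410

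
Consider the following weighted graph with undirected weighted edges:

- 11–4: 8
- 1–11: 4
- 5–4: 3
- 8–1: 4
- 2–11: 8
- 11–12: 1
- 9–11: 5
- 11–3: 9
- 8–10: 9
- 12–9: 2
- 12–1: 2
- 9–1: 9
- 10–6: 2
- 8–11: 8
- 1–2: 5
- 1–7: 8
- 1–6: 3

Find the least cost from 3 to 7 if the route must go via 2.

30

Shortest 3→2: 3 → 11 → 2 = 17
Best 2 to 7: 2 → 1 → 7 costing 13
Total via 2: 17 + 13 = 30.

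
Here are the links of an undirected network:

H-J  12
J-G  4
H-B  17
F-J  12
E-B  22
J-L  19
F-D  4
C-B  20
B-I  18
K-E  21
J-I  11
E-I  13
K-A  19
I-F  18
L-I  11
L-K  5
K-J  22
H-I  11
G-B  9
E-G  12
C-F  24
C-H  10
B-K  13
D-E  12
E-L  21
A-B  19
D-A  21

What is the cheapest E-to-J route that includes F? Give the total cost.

28

Best E to F: E → D → F costing 16
Shortest F→J: F → J = 12
Total via F: 16 + 12 = 28.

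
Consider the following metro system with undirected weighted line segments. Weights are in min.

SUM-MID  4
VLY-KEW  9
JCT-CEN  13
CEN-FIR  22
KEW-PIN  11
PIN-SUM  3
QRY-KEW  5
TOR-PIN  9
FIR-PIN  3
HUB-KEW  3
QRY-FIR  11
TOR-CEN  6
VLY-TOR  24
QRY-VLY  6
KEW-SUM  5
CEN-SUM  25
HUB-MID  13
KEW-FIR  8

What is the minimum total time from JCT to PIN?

Shortest distances from JCT:
JCT: 0
CEN: 13  (via JCT)
TOR: 19  (via CEN)
PIN: 28  (via TOR)
Shortest route: JCT → CEN → TOR → PIN = 28 min.

28 min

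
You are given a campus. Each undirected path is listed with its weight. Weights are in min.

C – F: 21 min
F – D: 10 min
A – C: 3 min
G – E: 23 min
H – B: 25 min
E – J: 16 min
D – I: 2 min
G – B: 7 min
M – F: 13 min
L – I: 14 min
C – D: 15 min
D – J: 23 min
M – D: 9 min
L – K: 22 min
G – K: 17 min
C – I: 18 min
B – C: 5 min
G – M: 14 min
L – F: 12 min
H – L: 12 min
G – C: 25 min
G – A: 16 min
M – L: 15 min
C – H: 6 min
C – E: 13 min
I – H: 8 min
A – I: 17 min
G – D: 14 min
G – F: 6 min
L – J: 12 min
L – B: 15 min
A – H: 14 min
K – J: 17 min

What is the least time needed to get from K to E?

33 min

Candidate routes:
K–J–E: 17+16 = 33
K–G–E: 17+23 = 40
Cheapest is K–J–E at 33 min.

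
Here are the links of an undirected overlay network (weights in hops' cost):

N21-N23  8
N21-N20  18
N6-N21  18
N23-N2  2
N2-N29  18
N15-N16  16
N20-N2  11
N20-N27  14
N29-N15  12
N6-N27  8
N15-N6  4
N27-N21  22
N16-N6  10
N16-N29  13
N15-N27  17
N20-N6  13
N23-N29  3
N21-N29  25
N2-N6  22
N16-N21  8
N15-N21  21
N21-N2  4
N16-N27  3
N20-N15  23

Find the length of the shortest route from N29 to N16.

Candidate routes:
N29 - N16: 13 = 13
N29 - N23 - N21 - N16: 3+8+8 = 19
N29 - N15 - N6 - N16: 12+4+10 = 26
N29 - N23 - N2 - N21 - N16: 3+2+4+8 = 17
Cheapest is N29 - N16 at 13 hops' cost.

13 hops' cost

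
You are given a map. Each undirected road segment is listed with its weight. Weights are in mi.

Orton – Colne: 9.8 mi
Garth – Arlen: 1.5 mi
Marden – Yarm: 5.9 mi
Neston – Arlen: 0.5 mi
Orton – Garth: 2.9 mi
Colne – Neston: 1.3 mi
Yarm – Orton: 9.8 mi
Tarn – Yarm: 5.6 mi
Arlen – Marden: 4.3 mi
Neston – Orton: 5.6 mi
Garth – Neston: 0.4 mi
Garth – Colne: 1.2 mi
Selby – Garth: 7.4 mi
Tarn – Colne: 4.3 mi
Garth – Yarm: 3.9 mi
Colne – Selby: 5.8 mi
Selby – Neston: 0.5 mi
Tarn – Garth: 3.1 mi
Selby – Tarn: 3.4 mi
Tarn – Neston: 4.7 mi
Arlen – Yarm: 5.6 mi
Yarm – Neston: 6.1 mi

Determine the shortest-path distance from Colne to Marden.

Shortest distances from Colne:
Colne: 0
Garth: 1.2  (via Colne)
Neston: 1.3  (via Colne)
Selby: 1.8  (via Neston)
Arlen: 1.8  (via Neston)
Orton: 4.1  (via Garth)
Tarn: 4.3  (via Colne)
Yarm: 5.1  (via Garth)
Marden: 6.1  (via Arlen)
Shortest route: Colne → Neston → Arlen → Marden = 6.1 mi.

6.1 mi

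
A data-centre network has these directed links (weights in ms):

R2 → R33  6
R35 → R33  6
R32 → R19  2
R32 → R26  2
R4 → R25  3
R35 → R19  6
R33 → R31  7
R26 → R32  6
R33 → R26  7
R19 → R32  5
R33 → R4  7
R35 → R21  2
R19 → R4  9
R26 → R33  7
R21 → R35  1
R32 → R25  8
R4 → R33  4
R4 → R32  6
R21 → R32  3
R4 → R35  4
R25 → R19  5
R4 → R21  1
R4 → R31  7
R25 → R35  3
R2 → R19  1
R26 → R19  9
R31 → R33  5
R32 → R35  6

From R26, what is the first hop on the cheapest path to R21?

Enumerating some paths:
R26 - R32 - R19 - R4 - R21: 6+2+9+1 = 18
R26 - R32 - R35 - R21: 6+6+2 = 14
R26 - R33 - R4 - R21: 7+7+1 = 15
The minimum is 14 ms via R26 - R32 - R35 - R21.
So from R26 the first move is to R32.

R32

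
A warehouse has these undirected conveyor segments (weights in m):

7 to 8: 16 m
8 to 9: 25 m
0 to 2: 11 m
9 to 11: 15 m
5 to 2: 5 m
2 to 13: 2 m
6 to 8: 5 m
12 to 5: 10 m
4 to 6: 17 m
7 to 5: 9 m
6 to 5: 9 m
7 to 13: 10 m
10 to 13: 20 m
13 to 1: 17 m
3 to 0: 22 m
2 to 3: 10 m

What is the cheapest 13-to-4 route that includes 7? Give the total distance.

45 m

Best 13 to 7: 13–7 costing 10
Best 7 to 4: 7–5–6–4 costing 35
Total via 7: 10 + 35 = 45 m.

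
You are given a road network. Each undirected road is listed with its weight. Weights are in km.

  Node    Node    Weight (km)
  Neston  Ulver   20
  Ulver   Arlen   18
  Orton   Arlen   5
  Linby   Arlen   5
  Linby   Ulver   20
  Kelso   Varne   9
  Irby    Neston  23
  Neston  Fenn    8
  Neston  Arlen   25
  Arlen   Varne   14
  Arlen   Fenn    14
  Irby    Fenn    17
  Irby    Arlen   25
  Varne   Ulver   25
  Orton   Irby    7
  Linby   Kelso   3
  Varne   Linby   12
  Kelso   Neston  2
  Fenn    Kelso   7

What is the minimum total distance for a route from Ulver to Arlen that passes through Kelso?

Best Ulver to Kelso: Ulver → Neston → Kelso costing 22
Shortest Kelso→Arlen: Kelso → Linby → Arlen = 8
Total via Kelso: 22 + 8 = 30 km.

30 km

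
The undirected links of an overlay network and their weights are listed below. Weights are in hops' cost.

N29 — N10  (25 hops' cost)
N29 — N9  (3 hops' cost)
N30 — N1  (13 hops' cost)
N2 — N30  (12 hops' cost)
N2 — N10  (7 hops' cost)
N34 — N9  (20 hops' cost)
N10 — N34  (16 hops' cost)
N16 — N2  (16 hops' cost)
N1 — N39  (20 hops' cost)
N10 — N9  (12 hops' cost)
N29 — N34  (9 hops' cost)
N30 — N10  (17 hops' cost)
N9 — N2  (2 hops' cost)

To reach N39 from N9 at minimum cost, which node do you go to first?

Candidate routes:
N9–N2–N10–N30–N1–N39: 2+7+17+13+20 = 59
N9–N10–N30–N1–N39: 12+17+13+20 = 62
N9–N2–N30–N1–N39: 2+12+13+20 = 47
N9–N10–N2–N30–N1–N39: 12+7+12+13+20 = 64
The minimum is 47 hops' cost via N9–N2–N30–N1–N39.
So from N9 the first move is to N2.

N2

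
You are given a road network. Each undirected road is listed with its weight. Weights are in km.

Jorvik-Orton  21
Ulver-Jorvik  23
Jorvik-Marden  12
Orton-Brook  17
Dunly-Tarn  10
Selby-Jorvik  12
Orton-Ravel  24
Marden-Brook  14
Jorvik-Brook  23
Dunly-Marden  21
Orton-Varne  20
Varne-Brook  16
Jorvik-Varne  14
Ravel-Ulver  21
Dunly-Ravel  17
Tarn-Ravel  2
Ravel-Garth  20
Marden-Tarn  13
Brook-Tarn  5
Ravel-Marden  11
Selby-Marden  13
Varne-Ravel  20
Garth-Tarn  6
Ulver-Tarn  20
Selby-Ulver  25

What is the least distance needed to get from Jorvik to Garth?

Shortest distances from Jorvik:
Jorvik: 0
Selby: 12  (via Jorvik)
Marden: 12  (via Jorvik)
Varne: 14  (via Jorvik)
Orton: 21  (via Jorvik)
Brook: 23  (via Jorvik)
Ravel: 23  (via Marden)
Ulver: 23  (via Jorvik)
Tarn: 25  (via Marden)
Garth: 31  (via Tarn)
Shortest route: Jorvik–Marden–Tarn–Garth = 31 km.

31 km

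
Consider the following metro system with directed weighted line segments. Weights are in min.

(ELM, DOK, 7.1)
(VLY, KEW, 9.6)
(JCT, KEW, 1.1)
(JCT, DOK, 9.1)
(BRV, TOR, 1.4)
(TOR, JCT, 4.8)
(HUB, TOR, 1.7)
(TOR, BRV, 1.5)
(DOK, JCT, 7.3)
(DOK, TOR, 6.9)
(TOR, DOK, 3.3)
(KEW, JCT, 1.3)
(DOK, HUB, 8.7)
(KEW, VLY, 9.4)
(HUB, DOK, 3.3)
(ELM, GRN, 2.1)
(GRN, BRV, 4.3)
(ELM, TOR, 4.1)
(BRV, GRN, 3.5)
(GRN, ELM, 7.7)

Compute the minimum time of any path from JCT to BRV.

17.5 min

Settle nodes by increasing distance from JCT:
JCT: 0
KEW: 1.1  (via JCT)
DOK: 9.1  (via JCT)
VLY: 10.5  (via KEW)
TOR: 16  (via DOK)
BRV: 17.5  (via TOR)
Shortest route: JCT → DOK → TOR → BRV = 17.5 min.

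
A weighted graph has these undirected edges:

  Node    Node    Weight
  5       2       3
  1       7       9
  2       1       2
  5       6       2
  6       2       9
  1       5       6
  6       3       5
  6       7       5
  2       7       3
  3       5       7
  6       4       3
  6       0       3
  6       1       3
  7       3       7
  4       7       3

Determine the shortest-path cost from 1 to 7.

Enumerating some paths:
1 - 2 - 7: 2+3 = 5
1 - 6 - 7: 3+5 = 8
The minimum is 5 via 1 - 2 - 7.

5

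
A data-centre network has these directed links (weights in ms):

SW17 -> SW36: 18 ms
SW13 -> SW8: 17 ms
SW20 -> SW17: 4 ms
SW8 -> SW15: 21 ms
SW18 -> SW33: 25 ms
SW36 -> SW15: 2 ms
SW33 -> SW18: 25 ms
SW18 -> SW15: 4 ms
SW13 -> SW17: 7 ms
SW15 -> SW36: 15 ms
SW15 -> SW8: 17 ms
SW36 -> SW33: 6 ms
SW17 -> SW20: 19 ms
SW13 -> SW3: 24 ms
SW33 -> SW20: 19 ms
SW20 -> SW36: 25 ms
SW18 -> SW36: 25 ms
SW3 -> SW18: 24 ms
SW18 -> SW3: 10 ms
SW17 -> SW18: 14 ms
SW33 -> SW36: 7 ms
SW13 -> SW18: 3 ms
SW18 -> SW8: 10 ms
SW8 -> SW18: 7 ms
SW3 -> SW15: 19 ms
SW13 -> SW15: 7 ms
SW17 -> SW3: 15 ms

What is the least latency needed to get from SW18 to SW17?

48 ms

Shortest distances from SW18:
SW18: 0
SW15: 4  (via SW18)
SW8: 10  (via SW18)
SW3: 10  (via SW18)
SW36: 19  (via SW15)
SW33: 25  (via SW18)
SW20: 44  (via SW33)
SW17: 48  (via SW20)
Shortest route: SW18 → SW33 → SW20 → SW17 = 48 ms.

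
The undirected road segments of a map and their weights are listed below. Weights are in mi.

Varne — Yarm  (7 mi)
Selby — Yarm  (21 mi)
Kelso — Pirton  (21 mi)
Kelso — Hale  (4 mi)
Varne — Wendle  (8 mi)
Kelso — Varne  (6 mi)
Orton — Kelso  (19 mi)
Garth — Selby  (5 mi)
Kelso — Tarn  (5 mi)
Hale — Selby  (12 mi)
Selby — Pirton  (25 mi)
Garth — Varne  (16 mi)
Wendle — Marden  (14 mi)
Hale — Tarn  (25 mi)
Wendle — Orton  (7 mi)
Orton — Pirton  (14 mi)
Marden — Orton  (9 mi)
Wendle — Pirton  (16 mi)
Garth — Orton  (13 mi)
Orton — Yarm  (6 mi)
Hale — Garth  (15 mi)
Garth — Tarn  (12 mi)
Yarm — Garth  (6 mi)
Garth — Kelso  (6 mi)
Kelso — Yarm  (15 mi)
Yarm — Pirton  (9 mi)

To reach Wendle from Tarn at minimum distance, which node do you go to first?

Compare a few routes:
Tarn–Kelso–Garth–Yarm–Orton–Wendle: 5+6+6+6+7 = 30
Tarn–Kelso–Varne–Wendle: 5+6+8 = 19
Tarn–Garth–Yarm–Orton–Wendle: 12+6+6+7 = 31
The minimum is 19 mi via Tarn–Kelso–Varne–Wendle.
So from Tarn the first move is to Kelso.

Kelso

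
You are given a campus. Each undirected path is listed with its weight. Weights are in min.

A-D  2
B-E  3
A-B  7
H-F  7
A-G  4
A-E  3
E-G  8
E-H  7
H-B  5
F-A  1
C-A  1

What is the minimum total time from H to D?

Settle nodes by increasing distance from H:
H: 0
B: 5  (via H)
E: 7  (via H)
F: 7  (via H)
A: 8  (via F)
C: 9  (via A)
D: 10  (via A)
Shortest route: H → F → A → D = 10 min.

10 min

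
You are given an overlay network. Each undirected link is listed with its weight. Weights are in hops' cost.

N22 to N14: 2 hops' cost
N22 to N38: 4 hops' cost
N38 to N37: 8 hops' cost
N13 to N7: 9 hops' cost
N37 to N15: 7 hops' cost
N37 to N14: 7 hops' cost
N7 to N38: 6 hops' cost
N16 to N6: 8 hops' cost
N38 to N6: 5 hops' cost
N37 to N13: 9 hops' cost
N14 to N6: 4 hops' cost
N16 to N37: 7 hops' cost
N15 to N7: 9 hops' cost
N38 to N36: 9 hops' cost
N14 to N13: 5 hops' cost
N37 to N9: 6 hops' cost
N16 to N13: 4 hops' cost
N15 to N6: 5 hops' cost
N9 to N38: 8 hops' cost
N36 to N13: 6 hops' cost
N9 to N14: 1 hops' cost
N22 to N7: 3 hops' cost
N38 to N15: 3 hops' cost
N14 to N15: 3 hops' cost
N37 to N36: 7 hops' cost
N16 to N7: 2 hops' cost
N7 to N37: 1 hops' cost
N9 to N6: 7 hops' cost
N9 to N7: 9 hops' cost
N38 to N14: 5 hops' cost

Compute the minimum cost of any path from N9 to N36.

Compare a few routes:
N9–N14–N22–N7–N37–N36: 1+2+3+1+7 = 14
N9–N37–N36: 6+7 = 13
N9–N14–N13–N36: 1+5+6 = 12
The minimum is 12 hops' cost via N9–N14–N13–N36.

12 hops' cost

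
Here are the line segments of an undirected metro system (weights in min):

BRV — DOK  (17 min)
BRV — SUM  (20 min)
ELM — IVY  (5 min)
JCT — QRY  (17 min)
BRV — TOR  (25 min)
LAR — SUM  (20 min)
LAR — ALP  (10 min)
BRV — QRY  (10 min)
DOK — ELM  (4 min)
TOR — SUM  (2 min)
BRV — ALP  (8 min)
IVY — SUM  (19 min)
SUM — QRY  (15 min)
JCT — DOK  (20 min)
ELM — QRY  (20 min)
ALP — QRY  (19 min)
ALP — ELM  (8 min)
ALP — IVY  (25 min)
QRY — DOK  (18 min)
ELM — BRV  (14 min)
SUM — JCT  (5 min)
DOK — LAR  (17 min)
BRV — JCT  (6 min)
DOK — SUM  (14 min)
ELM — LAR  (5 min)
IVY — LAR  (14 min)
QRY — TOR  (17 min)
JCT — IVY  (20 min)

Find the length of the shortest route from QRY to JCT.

Candidate routes:
QRY - SUM - JCT: 15+5 = 20
QRY - TOR - SUM - JCT: 17+2+5 = 24
QRY - JCT: 17 = 17
QRY - BRV - JCT: 10+6 = 16
Cheapest is QRY - BRV - JCT at 16 min.

16 min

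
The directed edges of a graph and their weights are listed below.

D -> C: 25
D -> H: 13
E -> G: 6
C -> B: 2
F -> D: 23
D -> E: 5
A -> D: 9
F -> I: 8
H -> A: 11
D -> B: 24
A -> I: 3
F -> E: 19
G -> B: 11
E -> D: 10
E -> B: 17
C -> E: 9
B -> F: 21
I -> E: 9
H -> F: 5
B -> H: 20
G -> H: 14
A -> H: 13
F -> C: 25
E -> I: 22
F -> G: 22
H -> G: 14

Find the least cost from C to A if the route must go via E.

40

Best C to E: C → E costing 9
Best E to A: E → G → H → A costing 31
Total via E: 9 + 31 = 40.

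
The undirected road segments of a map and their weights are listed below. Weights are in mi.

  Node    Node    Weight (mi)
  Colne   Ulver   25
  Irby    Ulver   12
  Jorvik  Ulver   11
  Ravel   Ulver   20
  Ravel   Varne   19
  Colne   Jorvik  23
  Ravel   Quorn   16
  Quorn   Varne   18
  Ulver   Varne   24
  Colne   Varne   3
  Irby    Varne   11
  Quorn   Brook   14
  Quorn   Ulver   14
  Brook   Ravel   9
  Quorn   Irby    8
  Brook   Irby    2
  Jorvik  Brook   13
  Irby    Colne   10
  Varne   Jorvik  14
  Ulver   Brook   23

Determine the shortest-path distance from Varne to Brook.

Settle nodes by increasing distance from Varne:
Varne: 0
Colne: 3  (via Varne)
Irby: 11  (via Varne)
Brook: 13  (via Irby)
Shortest route: Varne–Irby–Brook = 13 mi.

13 mi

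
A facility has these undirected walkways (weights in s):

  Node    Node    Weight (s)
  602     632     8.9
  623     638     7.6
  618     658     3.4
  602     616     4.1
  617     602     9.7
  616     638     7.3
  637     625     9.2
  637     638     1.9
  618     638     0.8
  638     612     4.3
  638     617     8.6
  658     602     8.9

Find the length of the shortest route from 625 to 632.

31.4 s

Enumerating some paths:
625 - 637 - 638 - 618 - 658 - 602 - 632: 9.2+1.9+0.8+3.4+8.9+8.9 = 33.1
625 - 637 - 638 - 617 - 602 - 632: 9.2+1.9+8.6+9.7+8.9 = 38.3
625 - 637 - 638 - 616 - 602 - 632: 9.2+1.9+7.3+4.1+8.9 = 31.4
Cheapest is 625 - 637 - 638 - 616 - 602 - 632 at 31.4 s.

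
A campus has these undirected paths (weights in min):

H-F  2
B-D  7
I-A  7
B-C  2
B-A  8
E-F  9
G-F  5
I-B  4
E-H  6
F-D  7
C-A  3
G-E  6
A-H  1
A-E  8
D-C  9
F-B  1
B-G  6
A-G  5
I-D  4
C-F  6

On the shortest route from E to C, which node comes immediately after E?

H

Compare a few routes:
E → H → A → C: 6+1+3 = 10
E → H → F → B → C: 6+2+1+2 = 11
The minimum is 10 min via E → H → A → C.
So from E the first move is to H.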